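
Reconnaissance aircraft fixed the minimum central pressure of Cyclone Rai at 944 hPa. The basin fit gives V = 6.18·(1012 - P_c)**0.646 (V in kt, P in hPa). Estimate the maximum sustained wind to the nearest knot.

ΔP = 1012 − 944 = 68 hPa.
68^0.646 ≈ 15.269.
V ≈ 6.18 × 15.269 ≈ 94.4 kt.

94 kt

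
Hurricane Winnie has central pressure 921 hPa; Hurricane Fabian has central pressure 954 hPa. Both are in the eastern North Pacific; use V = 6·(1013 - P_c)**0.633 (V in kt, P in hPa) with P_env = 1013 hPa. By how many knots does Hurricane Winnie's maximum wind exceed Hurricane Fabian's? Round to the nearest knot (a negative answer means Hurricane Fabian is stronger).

26 kt

Hurricane Winnie: ΔP = 92; V ≈ 6 × 92^0.633 ≈ 105.01 kt.
Hurricane Fabian: ΔP = 59; V ≈ 6 × 59^0.633 ≈ 79.27 kt.
Difference ≈ 105.01 − 79.27 = 25.74 → 26 kt.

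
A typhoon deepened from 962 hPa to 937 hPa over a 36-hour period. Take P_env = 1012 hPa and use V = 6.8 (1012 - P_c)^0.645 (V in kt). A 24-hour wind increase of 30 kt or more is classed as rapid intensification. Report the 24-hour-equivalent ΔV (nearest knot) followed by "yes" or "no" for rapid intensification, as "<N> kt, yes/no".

V₁: ΔP = 50, V ≈ 6.8 × 50^0.645 ≈ 84.79 kt.
V₂: ΔP = 75, V ≈ 6.8 × 75^0.645 ≈ 110.13 kt.
ΔV over 36 h = 25.34 kt → 24 h equivalent = 25.34 × 24/36 ≈ 16.89 kt.
17 kt < 30 kt ⇒ not rapid intensification.

17 kt, no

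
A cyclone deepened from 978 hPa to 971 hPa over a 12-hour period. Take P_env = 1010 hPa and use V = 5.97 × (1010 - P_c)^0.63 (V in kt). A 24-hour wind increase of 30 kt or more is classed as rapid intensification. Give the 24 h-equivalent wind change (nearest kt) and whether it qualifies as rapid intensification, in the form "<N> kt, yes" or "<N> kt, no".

V₁: ΔP = 32, V ≈ 5.97 × 32^0.63 ≈ 52.99 kt.
V₂: ΔP = 39, V ≈ 5.97 × 39^0.63 ≈ 60.03 kt.
ΔV over 12 h = 7.04 kt → 24 h equivalent = 7.04 × 24/12 ≈ 14.08 kt.
14 kt < 30 kt ⇒ not rapid intensification.

14 kt, no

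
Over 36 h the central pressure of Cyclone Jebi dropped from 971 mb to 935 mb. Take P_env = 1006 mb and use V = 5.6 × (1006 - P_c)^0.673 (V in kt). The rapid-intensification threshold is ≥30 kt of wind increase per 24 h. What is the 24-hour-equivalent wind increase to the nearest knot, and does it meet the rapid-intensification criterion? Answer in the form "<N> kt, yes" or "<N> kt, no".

25 kt, no

V₁: ΔP = 35, V ≈ 5.6 × 35^0.673 ≈ 61.28 kt.
V₂: ΔP = 71, V ≈ 5.6 × 71^0.673 ≈ 98.65 kt.
ΔV over 36 h = 37.37 kt → 24 h equivalent = 37.37 × 24/36 ≈ 24.91 kt.
25 kt < 30 kt ⇒ not rapid intensification.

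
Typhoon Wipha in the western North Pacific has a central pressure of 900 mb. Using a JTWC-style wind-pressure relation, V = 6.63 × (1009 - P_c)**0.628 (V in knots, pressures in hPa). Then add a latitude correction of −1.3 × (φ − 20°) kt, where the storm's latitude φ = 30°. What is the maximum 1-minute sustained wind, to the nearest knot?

113 kt

ΔP = 1009 − 900 = 109 mb.
109^0.628 ≈ 19.033.
V ≈ 6.63 × 19.033 ≈ 126.2 kt.
Latitude correction: −1.3 × (30 − 20) = -13 kt.
Corrected V ≈ 113.2 kt → 113 kt.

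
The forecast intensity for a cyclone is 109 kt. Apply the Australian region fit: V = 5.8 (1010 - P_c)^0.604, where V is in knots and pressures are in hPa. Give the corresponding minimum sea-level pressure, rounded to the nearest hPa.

ΔP = (V / 5.8)^(1/0.604) = (109/5.8)^1.656.
109/5.8 = 18.793; 18.793^1.656 ≈ 128.61 hPa.
P_c = 1010 − 128.61 = 881.39 ≈ 881 hPa.

881 hPa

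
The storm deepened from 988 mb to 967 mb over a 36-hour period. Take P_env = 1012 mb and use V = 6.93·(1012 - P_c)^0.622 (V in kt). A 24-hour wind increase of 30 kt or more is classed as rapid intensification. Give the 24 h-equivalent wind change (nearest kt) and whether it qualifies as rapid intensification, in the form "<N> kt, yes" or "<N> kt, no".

V₁: ΔP = 24, V ≈ 6.93 × 24^0.622 ≈ 50.03 kt.
V₂: ΔP = 45, V ≈ 6.93 × 45^0.622 ≈ 73.97 kt.
ΔV over 36 h = 23.94 kt → 24 h equivalent = 23.94 × 24/36 ≈ 15.96 kt.
16 kt < 30 kt ⇒ not rapid intensification.

16 kt, no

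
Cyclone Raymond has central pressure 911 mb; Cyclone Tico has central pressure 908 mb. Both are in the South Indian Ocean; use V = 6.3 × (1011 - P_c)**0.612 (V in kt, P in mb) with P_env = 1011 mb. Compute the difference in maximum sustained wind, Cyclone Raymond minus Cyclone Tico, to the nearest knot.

Cyclone Raymond: ΔP = 100; V ≈ 6.3 × 100^0.612 ≈ 105.52 kt.
Cyclone Tico: ΔP = 103; V ≈ 6.3 × 103^0.612 ≈ 107.45 kt.
Difference ≈ 105.52 − 107.45 = -1.93 → -2 kt.

-2 kt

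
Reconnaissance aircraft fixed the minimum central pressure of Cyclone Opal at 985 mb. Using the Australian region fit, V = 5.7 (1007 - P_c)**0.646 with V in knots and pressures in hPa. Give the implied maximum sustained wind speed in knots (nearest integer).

42 kt

ΔP = 1007 − 985 = 22 mb.
22^0.646 ≈ 7.366.
V ≈ 5.7 × 7.366 ≈ 42.0 kt.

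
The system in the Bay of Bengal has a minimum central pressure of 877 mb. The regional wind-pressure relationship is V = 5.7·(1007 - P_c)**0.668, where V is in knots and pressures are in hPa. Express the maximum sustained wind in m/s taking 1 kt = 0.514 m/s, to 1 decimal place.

ΔP = 1007 − 877 = 130 mb.
V ≈ 5.7 × 130^0.668 = 5.7 × 25.829 ≈ 147.228 kt.
147.228 × 0.514 ≈ 75.67 m/s → 75.7 m/s.

75.7 m/s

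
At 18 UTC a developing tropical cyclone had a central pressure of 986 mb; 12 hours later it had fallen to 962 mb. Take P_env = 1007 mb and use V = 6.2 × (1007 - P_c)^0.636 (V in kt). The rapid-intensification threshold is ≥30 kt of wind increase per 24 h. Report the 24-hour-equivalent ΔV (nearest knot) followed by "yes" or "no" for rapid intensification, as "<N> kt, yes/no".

54 kt, yes

V₁: ΔP = 21, V ≈ 6.2 × 21^0.636 ≈ 42.99 kt.
V₂: ΔP = 45, V ≈ 6.2 × 45^0.636 ≈ 69.80 kt.
ΔV over 12 h = 26.81 kt → 24 h equivalent = 26.81 × 24/12 ≈ 53.62 kt.
54 kt ≥ 30 kt ⇒ rapid intensification.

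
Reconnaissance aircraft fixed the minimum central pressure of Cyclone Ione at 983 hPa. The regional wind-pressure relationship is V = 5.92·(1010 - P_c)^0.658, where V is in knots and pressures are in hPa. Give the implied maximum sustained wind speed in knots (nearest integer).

52 kt

ΔP = 1010 − 983 = 27 hPa.
27^0.658 ≈ 8.747.
V ≈ 5.92 × 8.747 ≈ 51.8 kt.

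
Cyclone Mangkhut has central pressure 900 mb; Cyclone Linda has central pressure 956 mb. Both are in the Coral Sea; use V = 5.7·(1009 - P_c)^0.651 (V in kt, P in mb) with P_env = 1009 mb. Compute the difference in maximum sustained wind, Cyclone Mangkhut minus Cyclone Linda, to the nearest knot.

45 kt

Cyclone Mangkhut: ΔP = 109; V ≈ 5.7 × 109^0.651 ≈ 120.85 kt.
Cyclone Linda: ΔP = 53; V ≈ 5.7 × 53^0.651 ≈ 75.58 kt.
Difference ≈ 120.85 − 75.58 = 45.27 → 45 kt.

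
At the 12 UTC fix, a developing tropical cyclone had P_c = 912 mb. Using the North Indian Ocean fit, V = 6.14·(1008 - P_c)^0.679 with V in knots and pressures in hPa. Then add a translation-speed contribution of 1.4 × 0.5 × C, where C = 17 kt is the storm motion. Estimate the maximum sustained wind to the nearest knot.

148 kt

ΔP = 1008 − 912 = 96 mb.
96^0.679 ≈ 22.180.
V ≈ 6.14 × 22.180 ≈ 136.2 kt.
Translation term: 1.4 × 0.5 × 17 = 11.9 kt.
Corrected V ≈ 148.1 kt → 148 kt.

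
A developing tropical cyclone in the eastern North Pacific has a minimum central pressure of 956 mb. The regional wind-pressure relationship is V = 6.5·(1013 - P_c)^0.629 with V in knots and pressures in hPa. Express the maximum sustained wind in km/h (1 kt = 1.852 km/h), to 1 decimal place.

ΔP = 1013 − 956 = 57 mb.
V ≈ 6.5 × 57^0.629 = 6.5 × 12.719 ≈ 82.672 kt.
82.672 × 1.852 ≈ 153.11 km/h → 153.1 km/h.

153.1 km/h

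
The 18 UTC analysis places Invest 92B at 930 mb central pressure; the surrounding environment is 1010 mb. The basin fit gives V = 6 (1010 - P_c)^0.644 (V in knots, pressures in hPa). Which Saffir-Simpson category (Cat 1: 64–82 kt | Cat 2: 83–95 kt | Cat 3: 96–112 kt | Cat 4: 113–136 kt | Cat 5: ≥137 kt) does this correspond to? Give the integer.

3

ΔP = 1010 − 930 = 80 mb.
V ≈ 6 × 80^0.644 = 6 × 16.81 ≈ 101 kt.
101 kt falls in the Category 3 band.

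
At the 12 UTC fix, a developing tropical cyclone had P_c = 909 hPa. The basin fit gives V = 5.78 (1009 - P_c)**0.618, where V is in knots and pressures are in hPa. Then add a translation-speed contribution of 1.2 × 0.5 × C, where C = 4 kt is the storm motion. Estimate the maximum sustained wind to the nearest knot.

102 kt

ΔP = 1009 − 909 = 100 hPa.
100^0.618 ≈ 17.219.
V ≈ 5.78 × 17.219 ≈ 99.5 kt.
Translation term: 1.2 × 0.5 × 4 = 2.4 kt.
Corrected V ≈ 101.9 kt → 102 kt.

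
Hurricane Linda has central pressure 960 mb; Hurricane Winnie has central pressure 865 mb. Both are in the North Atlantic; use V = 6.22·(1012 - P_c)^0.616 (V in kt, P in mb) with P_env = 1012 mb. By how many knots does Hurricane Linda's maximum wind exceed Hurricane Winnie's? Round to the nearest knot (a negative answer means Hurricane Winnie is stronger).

-64 kt

Hurricane Linda: ΔP = 52; V ≈ 6.22 × 52^0.616 ≈ 70.93 kt.
Hurricane Winnie: ΔP = 147; V ≈ 6.22 × 147^0.616 ≈ 134.54 kt.
Difference ≈ 70.93 − 134.54 = -63.61 → -64 kt.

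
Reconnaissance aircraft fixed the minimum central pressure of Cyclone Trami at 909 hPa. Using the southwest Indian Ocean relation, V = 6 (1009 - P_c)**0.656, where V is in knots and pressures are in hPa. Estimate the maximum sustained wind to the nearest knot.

ΔP = 1009 − 909 = 100 hPa.
100^0.656 ≈ 20.512.
V ≈ 6 × 20.512 ≈ 123.1 kt.

123 kt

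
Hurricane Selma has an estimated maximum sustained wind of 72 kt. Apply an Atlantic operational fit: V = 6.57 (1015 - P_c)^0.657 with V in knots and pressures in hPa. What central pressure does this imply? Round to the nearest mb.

977 mb

ΔP = (V / 6.57)^(1/0.657) = (72/6.57)^1.522.
72/6.57 = 10.959; 10.959^1.522 ≈ 38.25 mb.
P_c = 1015 − 38.25 = 976.75 ≈ 977 mb.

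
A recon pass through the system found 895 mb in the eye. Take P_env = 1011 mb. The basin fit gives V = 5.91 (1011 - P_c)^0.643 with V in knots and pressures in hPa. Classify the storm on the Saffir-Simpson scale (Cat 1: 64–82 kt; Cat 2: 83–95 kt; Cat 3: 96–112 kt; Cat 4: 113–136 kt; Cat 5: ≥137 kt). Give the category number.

ΔP = 1011 − 895 = 116 mb.
V ≈ 5.91 × 116^0.643 = 5.91 × 21.25 ≈ 126 kt.
126 kt falls in the Category 4 band.

4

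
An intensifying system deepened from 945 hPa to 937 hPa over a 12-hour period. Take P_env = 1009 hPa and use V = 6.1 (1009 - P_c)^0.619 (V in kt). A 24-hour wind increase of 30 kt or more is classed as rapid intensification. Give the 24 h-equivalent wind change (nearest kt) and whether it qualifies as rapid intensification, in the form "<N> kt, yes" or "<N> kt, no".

12 kt, no

V₁: ΔP = 64, V ≈ 6.1 × 64^0.619 ≈ 80.05 kt.
V₂: ΔP = 72, V ≈ 6.1 × 72^0.619 ≈ 86.10 kt.
ΔV over 12 h = 6.05 kt → 24 h equivalent = 6.05 × 24/12 ≈ 12.10 kt.
12 kt < 30 kt ⇒ not rapid intensification.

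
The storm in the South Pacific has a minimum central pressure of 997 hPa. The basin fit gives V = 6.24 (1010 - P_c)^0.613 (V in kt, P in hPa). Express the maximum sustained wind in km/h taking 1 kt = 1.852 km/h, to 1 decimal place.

ΔP = 1010 − 997 = 13 hPa.
V ≈ 6.24 × 13^0.613 = 6.24 × 4.818 ≈ 30.063 kt.
30.063 × 1.852 ≈ 55.68 km/h → 55.7 km/h.

55.7 km/h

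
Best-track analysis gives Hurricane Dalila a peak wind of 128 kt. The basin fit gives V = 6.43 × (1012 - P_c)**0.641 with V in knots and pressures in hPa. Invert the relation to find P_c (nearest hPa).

ΔP = (V / 6.43)^(1/0.641) = (128/6.43)^1.560.
128/6.43 = 19.907; 19.907^1.560 ≈ 106.30 hPa.
P_c = 1012 − 106.30 = 905.70 ≈ 906 hPa.

906 hPa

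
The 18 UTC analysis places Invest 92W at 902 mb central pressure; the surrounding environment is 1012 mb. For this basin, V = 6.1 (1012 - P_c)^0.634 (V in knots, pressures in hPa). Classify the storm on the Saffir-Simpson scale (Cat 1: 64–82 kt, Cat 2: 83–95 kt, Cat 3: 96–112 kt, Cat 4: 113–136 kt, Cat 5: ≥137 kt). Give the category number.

ΔP = 1012 − 902 = 110 mb.
V ≈ 6.1 × 110^0.634 = 6.1 × 19.69 ≈ 120 kt.
120 kt falls in the Category 4 band.

4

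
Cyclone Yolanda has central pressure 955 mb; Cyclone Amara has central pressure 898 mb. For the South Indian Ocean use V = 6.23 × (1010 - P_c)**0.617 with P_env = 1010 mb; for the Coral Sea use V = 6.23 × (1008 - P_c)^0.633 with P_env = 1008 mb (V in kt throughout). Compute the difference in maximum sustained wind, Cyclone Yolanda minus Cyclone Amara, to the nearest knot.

Cyclone Yolanda: ΔP = 55; V ≈ 6.23 × 55^0.617 ≈ 73.84 kt.
Cyclone Amara: ΔP = 110; V ≈ 6.23 × 110^0.633 ≈ 122.09 kt.
Difference ≈ 73.84 − 122.09 = -48.25 → -48 kt.

-48 kt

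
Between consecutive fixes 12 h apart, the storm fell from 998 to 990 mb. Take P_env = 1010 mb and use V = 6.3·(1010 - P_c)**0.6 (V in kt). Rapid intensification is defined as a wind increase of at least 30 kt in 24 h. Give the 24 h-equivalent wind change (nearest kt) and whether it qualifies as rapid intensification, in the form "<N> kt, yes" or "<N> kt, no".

20 kt, no

V₁: ΔP = 12, V ≈ 6.3 × 12^0.6 ≈ 27.98 kt.
V₂: ΔP = 20, V ≈ 6.3 × 20^0.6 ≈ 38.02 kt.
ΔV over 12 h = 10.04 kt → 24 h equivalent = 10.04 × 24/12 ≈ 20.08 kt.
20 kt < 30 kt ⇒ not rapid intensification.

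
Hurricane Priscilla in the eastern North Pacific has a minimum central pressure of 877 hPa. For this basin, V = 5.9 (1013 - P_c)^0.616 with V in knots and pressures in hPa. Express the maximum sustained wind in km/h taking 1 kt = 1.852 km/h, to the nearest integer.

225 km/h

ΔP = 1013 − 877 = 136 hPa.
V ≈ 5.9 × 136^0.616 = 5.9 × 20.619 ≈ 121.650 kt.
121.650 × 1.852 ≈ 225.30 km/h → 225 km/h.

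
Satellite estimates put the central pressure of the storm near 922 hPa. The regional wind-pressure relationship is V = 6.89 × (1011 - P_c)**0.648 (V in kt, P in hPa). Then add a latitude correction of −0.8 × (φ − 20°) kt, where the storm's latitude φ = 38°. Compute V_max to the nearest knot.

ΔP = 1011 − 922 = 89 hPa.
89^0.648 ≈ 18.332.
V ≈ 6.89 × 18.332 ≈ 126.3 kt.
Latitude correction: −0.8 × (38 − 20) = -14.4 kt.
Corrected V ≈ 111.9 kt → 112 kt.

112 kt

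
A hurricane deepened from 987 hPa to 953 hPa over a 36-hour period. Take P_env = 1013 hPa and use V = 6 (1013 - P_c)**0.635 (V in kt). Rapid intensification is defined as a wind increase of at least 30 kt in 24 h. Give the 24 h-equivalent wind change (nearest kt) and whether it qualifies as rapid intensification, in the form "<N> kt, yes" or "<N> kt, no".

V₁: ΔP = 26, V ≈ 6 × 26^0.635 ≈ 47.50 kt.
V₂: ΔP = 60, V ≈ 6 × 60^0.635 ≈ 80.78 kt.
ΔV over 36 h = 33.28 kt → 24 h equivalent = 33.28 × 24/36 ≈ 22.19 kt.
22 kt < 30 kt ⇒ not rapid intensification.

22 kt, no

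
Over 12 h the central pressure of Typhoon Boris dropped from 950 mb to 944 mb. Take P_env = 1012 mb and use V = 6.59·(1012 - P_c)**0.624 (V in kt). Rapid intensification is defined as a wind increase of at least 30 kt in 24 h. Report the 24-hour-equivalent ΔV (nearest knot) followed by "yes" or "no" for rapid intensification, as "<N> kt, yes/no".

V₁: ΔP = 62, V ≈ 6.59 × 62^0.624 ≈ 86.56 kt.
V₂: ΔP = 68, V ≈ 6.59 × 68^0.624 ≈ 91.70 kt.
ΔV over 12 h = 5.14 kt → 24 h equivalent = 5.14 × 24/12 ≈ 10.28 kt.
10 kt < 30 kt ⇒ not rapid intensification.

10 kt, no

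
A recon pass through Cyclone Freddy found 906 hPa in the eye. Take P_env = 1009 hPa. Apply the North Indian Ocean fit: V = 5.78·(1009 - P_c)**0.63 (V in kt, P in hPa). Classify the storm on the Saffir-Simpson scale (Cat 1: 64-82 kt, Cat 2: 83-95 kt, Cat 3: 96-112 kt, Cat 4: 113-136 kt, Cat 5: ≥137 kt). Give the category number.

ΔP = 1009 − 906 = 103 hPa.
V ≈ 5.78 × 103^0.63 = 5.78 × 18.54 ≈ 107 kt.
107 kt falls in the Category 3 band.

3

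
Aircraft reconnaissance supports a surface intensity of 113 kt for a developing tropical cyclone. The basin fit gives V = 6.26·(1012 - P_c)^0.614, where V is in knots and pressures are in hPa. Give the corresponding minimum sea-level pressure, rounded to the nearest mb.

901 mb

ΔP = (V / 6.26)^(1/0.614) = (113/6.26)^1.629.
113/6.26 = 18.051; 18.051^1.629 ≈ 111.28 mb.
P_c = 1012 − 111.28 = 900.72 ≈ 901 mb.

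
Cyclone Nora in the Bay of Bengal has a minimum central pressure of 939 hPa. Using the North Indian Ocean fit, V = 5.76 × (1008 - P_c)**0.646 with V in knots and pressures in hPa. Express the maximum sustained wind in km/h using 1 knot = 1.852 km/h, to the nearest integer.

ΔP = 1008 − 939 = 69 hPa.
V ≈ 5.76 × 69^0.646 = 5.76 × 15.413 ≈ 88.781 kt.
88.781 × 1.852 ≈ 164.42 km/h → 164 km/h.

164 km/h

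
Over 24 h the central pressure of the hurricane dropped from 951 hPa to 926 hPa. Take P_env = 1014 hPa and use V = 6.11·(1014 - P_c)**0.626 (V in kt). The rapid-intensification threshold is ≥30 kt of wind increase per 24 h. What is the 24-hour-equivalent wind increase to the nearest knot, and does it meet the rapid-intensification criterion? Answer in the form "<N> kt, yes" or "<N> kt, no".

V₁: ΔP = 63, V ≈ 6.11 × 63^0.626 ≈ 81.74 kt.
V₂: ΔP = 88, V ≈ 6.11 × 88^0.626 ≈ 100.76 kt.
ΔV over 24 h = 19.02 kt → 24 h equivalent = 19.02 × 24/24 ≈ 19.02 kt.
19 kt < 30 kt ⇒ not rapid intensification.

19 kt, no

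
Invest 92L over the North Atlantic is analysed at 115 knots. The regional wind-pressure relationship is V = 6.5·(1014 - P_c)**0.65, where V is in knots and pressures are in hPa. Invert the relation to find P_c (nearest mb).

931 mb

ΔP = (V / 6.5)^(1/0.65) = (115/6.5)^1.538.
115/6.5 = 17.692; 17.692^1.538 ≈ 83.11 mb.
P_c = 1014 − 83.11 = 930.89 ≈ 931 mb.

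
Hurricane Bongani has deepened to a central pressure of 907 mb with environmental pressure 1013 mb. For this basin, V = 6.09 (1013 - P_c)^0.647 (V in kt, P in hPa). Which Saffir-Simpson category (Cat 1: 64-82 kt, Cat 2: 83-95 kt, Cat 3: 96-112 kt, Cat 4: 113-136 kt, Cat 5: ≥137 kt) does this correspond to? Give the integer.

ΔP = 1013 − 907 = 106 mb.
V ≈ 6.09 × 106^0.647 = 6.09 × 20.43 ≈ 124 kt.
124 kt falls in the Category 4 band.

4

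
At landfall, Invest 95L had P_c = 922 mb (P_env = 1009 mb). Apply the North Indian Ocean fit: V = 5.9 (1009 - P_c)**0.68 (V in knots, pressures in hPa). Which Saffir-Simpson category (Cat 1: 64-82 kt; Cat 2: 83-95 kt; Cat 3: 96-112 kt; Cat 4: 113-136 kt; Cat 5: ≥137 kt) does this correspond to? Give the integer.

ΔP = 1009 − 922 = 87 mb.
V ≈ 5.9 × 87^0.68 = 5.9 × 20.84 ≈ 123 kt.
123 kt falls in the Category 4 band.

4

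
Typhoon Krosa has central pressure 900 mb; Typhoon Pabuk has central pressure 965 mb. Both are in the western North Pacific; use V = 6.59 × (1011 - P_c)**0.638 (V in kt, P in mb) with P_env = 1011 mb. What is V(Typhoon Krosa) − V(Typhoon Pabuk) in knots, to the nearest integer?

Typhoon Krosa: ΔP = 111; V ≈ 6.59 × 111^0.638 ≈ 132.98 kt.
Typhoon Pabuk: ΔP = 46; V ≈ 6.59 × 46^0.638 ≈ 75.81 kt.
Difference ≈ 132.98 − 75.81 = 57.17 → 57 kt.

57 kt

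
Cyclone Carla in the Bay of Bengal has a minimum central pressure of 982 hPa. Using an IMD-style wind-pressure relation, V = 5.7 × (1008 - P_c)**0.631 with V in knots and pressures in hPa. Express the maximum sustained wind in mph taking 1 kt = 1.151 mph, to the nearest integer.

ΔP = 1008 − 982 = 26 hPa.
V ≈ 5.7 × 26^0.631 = 5.7 × 7.814 ≈ 44.537 kt.
44.537 × 1.151 ≈ 51.26 mph → 51 mph.

51 mph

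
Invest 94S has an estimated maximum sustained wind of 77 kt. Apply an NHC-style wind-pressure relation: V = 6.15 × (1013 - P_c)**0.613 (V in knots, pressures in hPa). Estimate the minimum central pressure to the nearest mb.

ΔP = (V / 6.15)^(1/0.613) = (77/6.15)^1.631.
77/6.15 = 12.520; 12.520^1.631 ≈ 61.74 mb.
P_c = 1013 − 61.74 = 951.26 ≈ 951 mb.

951 mb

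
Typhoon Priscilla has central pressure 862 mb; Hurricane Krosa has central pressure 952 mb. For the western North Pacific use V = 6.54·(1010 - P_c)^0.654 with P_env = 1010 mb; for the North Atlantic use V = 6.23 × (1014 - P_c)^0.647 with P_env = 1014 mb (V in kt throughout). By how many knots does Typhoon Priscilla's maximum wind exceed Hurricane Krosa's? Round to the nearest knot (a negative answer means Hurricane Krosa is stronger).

82 kt

Typhoon Priscilla: ΔP = 148; V ≈ 6.54 × 148^0.654 ≈ 171.76 kt.
Hurricane Krosa: ΔP = 62; V ≈ 6.23 × 62^0.647 ≈ 89.98 kt.
Difference ≈ 171.76 − 89.98 = 81.78 → 82 kt.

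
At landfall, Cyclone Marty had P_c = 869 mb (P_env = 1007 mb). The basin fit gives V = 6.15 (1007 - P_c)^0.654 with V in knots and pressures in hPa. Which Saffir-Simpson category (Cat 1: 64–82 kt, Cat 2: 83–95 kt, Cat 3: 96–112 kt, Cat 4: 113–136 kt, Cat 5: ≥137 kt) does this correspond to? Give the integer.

ΔP = 1007 − 869 = 138 mb.
V ≈ 6.15 × 138^0.654 = 6.15 × 25.09 ≈ 154 kt.
154 kt falls in the Category 5 band.

5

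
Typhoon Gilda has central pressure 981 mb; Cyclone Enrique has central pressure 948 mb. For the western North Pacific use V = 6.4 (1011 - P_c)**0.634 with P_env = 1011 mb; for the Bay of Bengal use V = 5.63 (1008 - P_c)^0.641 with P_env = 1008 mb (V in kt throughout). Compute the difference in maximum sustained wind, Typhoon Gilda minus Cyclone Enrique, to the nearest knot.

Typhoon Gilda: ΔP = 30; V ≈ 6.4 × 30^0.634 ≈ 55.29 kt.
Cyclone Enrique: ΔP = 60; V ≈ 5.63 × 60^0.641 ≈ 77.68 kt.
Difference ≈ 55.29 − 77.68 = -22.39 → -22 kt.

-22 kt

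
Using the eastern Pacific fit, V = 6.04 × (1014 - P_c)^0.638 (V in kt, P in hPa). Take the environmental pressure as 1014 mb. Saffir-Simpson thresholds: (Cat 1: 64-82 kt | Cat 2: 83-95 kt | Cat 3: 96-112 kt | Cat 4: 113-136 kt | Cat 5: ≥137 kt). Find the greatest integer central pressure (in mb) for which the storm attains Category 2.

953 mb

Category 2 begins at V = 83 kt.
Required ΔP = (83/6.04)^(1/0.638) = 13.742^1.567 ≈ 60.78 mb.
P_c ≤ 1014 − 60.78 = 953.22, so the highest integer P_c is 953 mb.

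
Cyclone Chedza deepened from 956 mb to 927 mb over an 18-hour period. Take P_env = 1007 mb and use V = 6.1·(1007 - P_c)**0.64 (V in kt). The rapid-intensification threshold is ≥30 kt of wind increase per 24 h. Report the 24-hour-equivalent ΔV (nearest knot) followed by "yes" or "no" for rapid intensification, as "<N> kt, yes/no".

V₁: ΔP = 51, V ≈ 6.1 × 51^0.64 ≈ 75.54 kt.
V₂: ΔP = 80, V ≈ 6.1 × 80^0.64 ≈ 100.76 kt.
ΔV over 18 h = 25.22 kt → 24 h equivalent = 25.22 × 24/18 ≈ 33.63 kt.
34 kt ≥ 30 kt ⇒ rapid intensification.

34 kt, yes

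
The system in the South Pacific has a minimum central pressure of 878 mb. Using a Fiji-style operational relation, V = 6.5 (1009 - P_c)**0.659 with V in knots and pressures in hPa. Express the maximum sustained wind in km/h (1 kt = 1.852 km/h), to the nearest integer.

299 km/h

ΔP = 1009 − 878 = 131 mb.
V ≈ 6.5 × 131^0.659 = 6.5 × 24.847 ≈ 161.508 kt.
161.508 × 1.852 ≈ 299.11 km/h → 299 km/h.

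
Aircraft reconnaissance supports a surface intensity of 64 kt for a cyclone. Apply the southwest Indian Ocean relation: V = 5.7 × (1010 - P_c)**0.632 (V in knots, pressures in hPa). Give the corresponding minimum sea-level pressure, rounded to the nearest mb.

964 mb

ΔP = (V / 5.7)^(1/0.632) = (64/5.7)^1.582.
64/5.7 = 11.228; 11.228^1.582 ≈ 45.91 mb.
P_c = 1010 − 45.91 = 964.09 ≈ 964 mb.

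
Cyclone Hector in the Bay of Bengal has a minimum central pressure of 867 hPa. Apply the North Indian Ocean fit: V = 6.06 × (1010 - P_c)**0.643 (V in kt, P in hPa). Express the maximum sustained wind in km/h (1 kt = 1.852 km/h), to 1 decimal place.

272.9 km/h

ΔP = 1010 − 867 = 143 hPa.
V ≈ 6.06 × 143^0.643 = 6.06 × 24.315 ≈ 147.351 kt.
147.351 × 1.852 ≈ 272.89 km/h → 272.9 km/h.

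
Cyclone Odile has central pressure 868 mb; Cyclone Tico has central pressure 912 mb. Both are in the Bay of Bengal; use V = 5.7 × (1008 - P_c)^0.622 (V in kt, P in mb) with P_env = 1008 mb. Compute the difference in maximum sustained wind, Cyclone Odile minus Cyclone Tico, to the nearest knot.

26 kt

Cyclone Odile: ΔP = 140; V ≈ 5.7 × 140^0.622 ≈ 123.24 kt.
Cyclone Tico: ΔP = 96; V ≈ 5.7 × 96^0.622 ≈ 97.46 kt.
Difference ≈ 123.24 − 97.46 = 25.78 → 26 kt.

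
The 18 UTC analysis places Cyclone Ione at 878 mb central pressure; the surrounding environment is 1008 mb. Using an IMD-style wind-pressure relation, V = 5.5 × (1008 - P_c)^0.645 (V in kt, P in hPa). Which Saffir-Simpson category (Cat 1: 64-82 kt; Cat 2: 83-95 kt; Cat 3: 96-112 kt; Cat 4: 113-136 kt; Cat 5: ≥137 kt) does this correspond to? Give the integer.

4

ΔP = 1008 − 878 = 130 mb.
V ≈ 5.5 × 130^0.645 = 5.5 × 23.09 ≈ 127 kt.
127 kt falls in the Category 4 band.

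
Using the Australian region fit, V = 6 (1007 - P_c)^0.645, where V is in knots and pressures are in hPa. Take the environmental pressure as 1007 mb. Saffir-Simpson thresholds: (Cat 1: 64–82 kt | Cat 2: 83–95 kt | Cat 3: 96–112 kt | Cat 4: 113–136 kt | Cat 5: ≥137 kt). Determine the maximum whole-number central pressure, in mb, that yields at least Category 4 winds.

912 mb

Category 4 begins at V = 113 kt.
Required ΔP = (113/6)^(1/0.645) = 18.833^1.550 ≈ 94.76 mb.
P_c ≤ 1007 − 94.76 = 912.24, so the highest integer P_c is 912 mb.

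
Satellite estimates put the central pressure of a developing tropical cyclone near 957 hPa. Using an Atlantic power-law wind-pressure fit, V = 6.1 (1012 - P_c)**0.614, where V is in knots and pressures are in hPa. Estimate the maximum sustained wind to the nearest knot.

71 kt

ΔP = 1012 − 957 = 55 hPa.
55^0.614 ≈ 11.711.
V ≈ 6.1 × 11.711 ≈ 71.4 kt.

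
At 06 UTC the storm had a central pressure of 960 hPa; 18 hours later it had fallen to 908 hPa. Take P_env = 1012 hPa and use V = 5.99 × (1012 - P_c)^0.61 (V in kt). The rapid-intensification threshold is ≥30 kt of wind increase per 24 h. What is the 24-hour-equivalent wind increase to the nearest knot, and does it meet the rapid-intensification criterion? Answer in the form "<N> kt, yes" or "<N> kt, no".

V₁: ΔP = 52, V ≈ 5.99 × 52^0.61 ≈ 66.71 kt.
V₂: ΔP = 104, V ≈ 5.99 × 104^0.61 ≈ 101.82 kt.
ΔV over 18 h = 35.11 kt → 24 h equivalent = 35.11 × 24/18 ≈ 46.81 kt.
47 kt ≥ 30 kt ⇒ rapid intensification.

47 kt, yes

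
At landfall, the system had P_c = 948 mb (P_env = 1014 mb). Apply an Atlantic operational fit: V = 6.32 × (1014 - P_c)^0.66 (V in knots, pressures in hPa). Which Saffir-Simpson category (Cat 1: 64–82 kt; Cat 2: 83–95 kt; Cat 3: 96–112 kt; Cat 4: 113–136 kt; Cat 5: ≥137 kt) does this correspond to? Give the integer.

3

ΔP = 1014 − 948 = 66 mb.
V ≈ 6.32 × 66^0.66 = 6.32 × 15.88 ≈ 100 kt.
100 kt falls in the Category 3 band.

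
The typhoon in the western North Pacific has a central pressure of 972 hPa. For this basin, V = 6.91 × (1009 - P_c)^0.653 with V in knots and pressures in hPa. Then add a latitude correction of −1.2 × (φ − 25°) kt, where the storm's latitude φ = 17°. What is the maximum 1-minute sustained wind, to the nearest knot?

83 kt

ΔP = 1009 − 972 = 37 hPa.
37^0.653 ≈ 10.569.
V ≈ 6.91 × 10.569 ≈ 73.0 kt.
Latitude correction: −1.2 × (17 − 25) = 9.6 kt.
Corrected V ≈ 82.6 kt → 83 kt.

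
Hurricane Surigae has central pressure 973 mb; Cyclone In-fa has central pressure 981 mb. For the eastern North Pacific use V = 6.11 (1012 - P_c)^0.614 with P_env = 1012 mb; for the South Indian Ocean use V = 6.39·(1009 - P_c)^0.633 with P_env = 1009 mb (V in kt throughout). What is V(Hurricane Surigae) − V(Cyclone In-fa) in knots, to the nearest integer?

5 kt

Hurricane Surigae: ΔP = 39; V ≈ 6.11 × 39^0.614 ≈ 57.94 kt.
Cyclone In-fa: ΔP = 28; V ≈ 6.39 × 28^0.633 ≈ 52.67 kt.
Difference ≈ 57.94 − 52.67 = 5.27 → 5 kt.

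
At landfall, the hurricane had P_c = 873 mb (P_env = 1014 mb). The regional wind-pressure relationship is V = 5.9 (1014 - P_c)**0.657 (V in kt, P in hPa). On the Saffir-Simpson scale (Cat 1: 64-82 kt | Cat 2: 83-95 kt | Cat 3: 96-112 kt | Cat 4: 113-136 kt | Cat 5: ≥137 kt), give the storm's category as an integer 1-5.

5

ΔP = 1014 − 873 = 141 mb.
V ≈ 5.9 × 141^0.657 = 5.9 × 25.82 ≈ 152 kt.
152 kt falls in the Category 5 band.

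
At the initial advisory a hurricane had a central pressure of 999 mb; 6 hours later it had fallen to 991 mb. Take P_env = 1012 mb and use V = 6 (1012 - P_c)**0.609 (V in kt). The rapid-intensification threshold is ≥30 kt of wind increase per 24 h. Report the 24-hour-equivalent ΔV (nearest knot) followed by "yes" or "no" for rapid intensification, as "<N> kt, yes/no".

V₁: ΔP = 13, V ≈ 6 × 13^0.609 ≈ 28.61 kt.
V₂: ΔP = 21, V ≈ 6 × 21^0.609 ≈ 38.32 kt.
ΔV over 6 h = 9.71 kt → 24 h equivalent = 9.71 × 24/6 ≈ 38.84 kt.
39 kt ≥ 30 kt ⇒ rapid intensification.

39 kt, yes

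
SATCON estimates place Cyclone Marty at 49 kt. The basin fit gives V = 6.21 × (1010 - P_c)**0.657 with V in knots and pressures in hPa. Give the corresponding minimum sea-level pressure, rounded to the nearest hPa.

987 hPa

ΔP = (V / 6.21)^(1/0.657) = (49/6.21)^1.522.
49/6.21 = 7.890; 7.890^1.522 ≈ 23.20 hPa.
P_c = 1010 − 23.20 = 986.80 ≈ 987 hPa.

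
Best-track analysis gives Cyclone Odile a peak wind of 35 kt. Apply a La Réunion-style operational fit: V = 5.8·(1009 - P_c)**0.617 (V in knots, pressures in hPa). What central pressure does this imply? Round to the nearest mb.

ΔP = (V / 5.8)^(1/0.617) = (35/5.8)^1.621.
35/5.8 = 6.034; 6.034^1.621 ≈ 18.42 mb.
P_c = 1009 − 18.42 = 990.58 ≈ 991 mb.

991 mb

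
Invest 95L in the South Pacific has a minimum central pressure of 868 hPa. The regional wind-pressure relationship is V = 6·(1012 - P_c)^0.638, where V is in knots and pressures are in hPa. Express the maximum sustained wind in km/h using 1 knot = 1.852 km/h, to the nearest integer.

265 km/h

ΔP = 1012 − 868 = 144 hPa.
V ≈ 6 × 144^0.638 = 6 × 23.825 ≈ 142.951 kt.
142.951 × 1.852 ≈ 264.74 km/h → 265 km/h.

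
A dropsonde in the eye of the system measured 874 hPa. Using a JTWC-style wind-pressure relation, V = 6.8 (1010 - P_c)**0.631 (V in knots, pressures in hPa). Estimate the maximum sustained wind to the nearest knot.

151 kt

ΔP = 1010 − 874 = 136 hPa.
136^0.631 ≈ 22.195.
V ≈ 6.8 × 22.195 ≈ 150.9 kt.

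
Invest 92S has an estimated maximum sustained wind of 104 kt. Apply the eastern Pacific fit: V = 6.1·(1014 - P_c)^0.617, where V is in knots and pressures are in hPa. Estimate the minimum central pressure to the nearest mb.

915 mb

ΔP = (V / 6.1)^(1/0.617) = (104/6.1)^1.621.
104/6.1 = 17.049; 17.049^1.621 ≈ 99.15 mb.
P_c = 1014 − 99.15 = 914.85 ≈ 915 mb.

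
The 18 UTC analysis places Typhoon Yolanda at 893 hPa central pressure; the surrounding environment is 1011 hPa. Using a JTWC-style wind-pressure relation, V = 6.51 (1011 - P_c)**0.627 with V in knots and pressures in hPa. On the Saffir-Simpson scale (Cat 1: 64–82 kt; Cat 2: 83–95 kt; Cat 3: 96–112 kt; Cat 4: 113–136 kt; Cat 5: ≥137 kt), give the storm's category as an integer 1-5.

4

ΔP = 1011 − 893 = 118 hPa.
V ≈ 6.51 × 118^0.627 = 6.51 × 19.91 ≈ 130 kt.
130 kt falls in the Category 4 band.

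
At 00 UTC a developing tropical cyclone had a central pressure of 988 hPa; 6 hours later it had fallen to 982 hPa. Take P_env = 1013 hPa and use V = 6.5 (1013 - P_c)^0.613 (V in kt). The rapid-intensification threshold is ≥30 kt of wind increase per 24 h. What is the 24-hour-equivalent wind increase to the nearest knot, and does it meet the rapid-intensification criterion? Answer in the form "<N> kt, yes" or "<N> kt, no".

V₁: ΔP = 25, V ≈ 6.5 × 25^0.613 ≈ 46.76 kt.
V₂: ΔP = 31, V ≈ 6.5 × 31^0.613 ≈ 53.35 kt.
ΔV over 6 h = 6.59 kt → 24 h equivalent = 6.59 × 24/6 ≈ 26.36 kt.
26 kt < 30 kt ⇒ not rapid intensification.

26 kt, no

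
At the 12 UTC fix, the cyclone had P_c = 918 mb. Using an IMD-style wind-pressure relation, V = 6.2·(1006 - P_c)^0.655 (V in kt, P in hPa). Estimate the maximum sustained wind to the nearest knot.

ΔP = 1006 − 918 = 88 mb.
88^0.655 ≈ 18.777.
V ≈ 6.2 × 18.777 ≈ 116.4 kt.

116 kt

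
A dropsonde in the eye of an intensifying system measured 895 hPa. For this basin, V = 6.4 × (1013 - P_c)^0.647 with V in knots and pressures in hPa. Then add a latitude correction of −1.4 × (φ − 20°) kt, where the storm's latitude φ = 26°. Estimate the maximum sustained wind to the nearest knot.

132 kt

ΔP = 1013 − 895 = 118 hPa.
118^0.647 ≈ 21.903.
V ≈ 6.4 × 21.903 ≈ 140.2 kt.
Latitude correction: −1.4 × (26 − 20) = -8.4 kt.
Corrected V ≈ 131.8 kt → 132 kt.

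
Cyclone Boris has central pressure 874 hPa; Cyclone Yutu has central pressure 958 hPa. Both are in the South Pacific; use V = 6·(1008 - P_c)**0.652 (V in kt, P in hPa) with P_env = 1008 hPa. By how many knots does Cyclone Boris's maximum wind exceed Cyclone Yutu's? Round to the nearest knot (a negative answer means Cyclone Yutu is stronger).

69 kt

Cyclone Boris: ΔP = 134; V ≈ 6 × 134^0.652 ≈ 146.23 kt.
Cyclone Yutu: ΔP = 50; V ≈ 6 × 50^0.652 ≈ 76.89 kt.
Difference ≈ 146.23 − 76.89 = 69.34 → 69 kt.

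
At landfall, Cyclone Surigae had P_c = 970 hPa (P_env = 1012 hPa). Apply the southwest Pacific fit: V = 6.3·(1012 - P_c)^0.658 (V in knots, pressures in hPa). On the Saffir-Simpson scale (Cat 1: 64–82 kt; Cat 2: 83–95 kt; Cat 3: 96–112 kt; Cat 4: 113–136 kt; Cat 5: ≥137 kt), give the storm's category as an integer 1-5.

ΔP = 1012 − 970 = 42 hPa.
V ≈ 6.3 × 42^0.658 = 6.3 × 11.70 ≈ 74 kt.
74 kt falls in the Category 1 band.

1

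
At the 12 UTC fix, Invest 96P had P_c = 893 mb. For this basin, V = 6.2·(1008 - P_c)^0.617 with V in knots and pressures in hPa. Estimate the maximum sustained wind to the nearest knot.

116 kt

ΔP = 1008 − 893 = 115 mb.
115^0.617 ≈ 18.683.
V ≈ 6.2 × 18.683 ≈ 115.8 kt.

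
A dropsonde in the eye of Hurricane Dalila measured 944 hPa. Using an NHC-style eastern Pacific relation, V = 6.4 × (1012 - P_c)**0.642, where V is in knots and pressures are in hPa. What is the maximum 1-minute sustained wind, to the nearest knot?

96 kt

ΔP = 1012 − 944 = 68 hPa.
68^0.642 ≈ 15.013.
V ≈ 6.4 × 15.013 ≈ 96.1 kt.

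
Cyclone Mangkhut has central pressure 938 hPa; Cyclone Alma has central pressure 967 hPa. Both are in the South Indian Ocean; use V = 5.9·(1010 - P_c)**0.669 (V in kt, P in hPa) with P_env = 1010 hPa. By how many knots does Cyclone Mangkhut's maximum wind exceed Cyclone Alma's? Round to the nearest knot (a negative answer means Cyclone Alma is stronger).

30 kt

Cyclone Mangkhut: ΔP = 72; V ≈ 5.9 × 72^0.669 ≈ 103.14 kt.
Cyclone Alma: ΔP = 43; V ≈ 5.9 × 43^0.669 ≈ 73.05 kt.
Difference ≈ 103.14 − 73.05 = 30.09 → 30 kt.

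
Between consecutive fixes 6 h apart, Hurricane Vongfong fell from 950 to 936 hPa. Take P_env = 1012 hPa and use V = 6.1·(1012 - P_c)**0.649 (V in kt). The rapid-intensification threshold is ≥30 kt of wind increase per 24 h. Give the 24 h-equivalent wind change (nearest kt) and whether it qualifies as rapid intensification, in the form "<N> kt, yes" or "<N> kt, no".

50 kt, yes

V₁: ΔP = 62, V ≈ 6.1 × 62^0.649 ≈ 88.84 kt.
V₂: ΔP = 76, V ≈ 6.1 × 76^0.649 ≈ 101.39 kt.
ΔV over 6 h = 12.55 kt → 24 h equivalent = 12.55 × 24/6 ≈ 50.20 kt.
50 kt ≥ 30 kt ⇒ rapid intensification.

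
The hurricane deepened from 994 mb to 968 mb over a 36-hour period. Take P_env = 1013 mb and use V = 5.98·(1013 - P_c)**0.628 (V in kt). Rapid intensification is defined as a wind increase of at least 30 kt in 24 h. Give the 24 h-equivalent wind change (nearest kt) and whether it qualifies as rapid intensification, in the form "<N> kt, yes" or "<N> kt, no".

V₁: ΔP = 19, V ≈ 5.98 × 19^0.628 ≈ 38.00 kt.
V₂: ΔP = 45, V ≈ 5.98 × 45^0.628 ≈ 65.30 kt.
ΔV over 36 h = 27.30 kt → 24 h equivalent = 27.30 × 24/36 ≈ 18.20 kt.
18 kt < 30 kt ⇒ not rapid intensification.

18 kt, no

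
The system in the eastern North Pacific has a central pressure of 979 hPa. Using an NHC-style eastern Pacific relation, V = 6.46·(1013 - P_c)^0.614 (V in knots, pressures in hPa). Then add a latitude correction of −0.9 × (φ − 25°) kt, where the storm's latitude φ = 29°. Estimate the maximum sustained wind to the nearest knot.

ΔP = 1013 − 979 = 34 hPa.
34^0.614 ≈ 8.716.
V ≈ 6.46 × 8.716 ≈ 56.3 kt.
Latitude correction: −0.9 × (29 − 25) = -3.6 kt.
Corrected V ≈ 52.7 kt → 53 kt.

53 kt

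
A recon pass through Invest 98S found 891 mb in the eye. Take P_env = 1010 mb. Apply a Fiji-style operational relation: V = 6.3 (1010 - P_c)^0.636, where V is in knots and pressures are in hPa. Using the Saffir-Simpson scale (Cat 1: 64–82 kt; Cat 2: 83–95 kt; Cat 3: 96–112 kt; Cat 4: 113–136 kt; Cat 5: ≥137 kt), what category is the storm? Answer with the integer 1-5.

ΔP = 1010 − 891 = 119 mb.
V ≈ 6.3 × 119^0.636 = 6.3 × 20.90 ≈ 132 kt.
132 kt falls in the Category 4 band.

4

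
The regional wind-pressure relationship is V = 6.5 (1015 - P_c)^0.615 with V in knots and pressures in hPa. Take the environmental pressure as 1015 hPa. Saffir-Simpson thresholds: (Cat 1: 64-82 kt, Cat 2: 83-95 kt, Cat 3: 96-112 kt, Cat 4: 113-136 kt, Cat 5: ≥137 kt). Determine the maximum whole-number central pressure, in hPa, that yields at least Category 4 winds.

Category 4 begins at V = 113 kt.
Required ΔP = (113/6.5)^(1/0.615) = 17.385^1.626 ≈ 103.88 hPa.
P_c ≤ 1015 − 103.88 = 911.12, so the highest integer P_c is 911 hPa.

911 hPa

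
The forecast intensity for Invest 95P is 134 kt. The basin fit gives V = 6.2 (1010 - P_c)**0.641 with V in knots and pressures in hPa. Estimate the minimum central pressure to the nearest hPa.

ΔP = (V / 6.2)^(1/0.641) = (134/6.2)^1.560.
134/6.2 = 21.613; 21.613^1.560 ≈ 120.85 hPa.
P_c = 1010 − 120.85 = 889.15 ≈ 889 hPa.

889 hPa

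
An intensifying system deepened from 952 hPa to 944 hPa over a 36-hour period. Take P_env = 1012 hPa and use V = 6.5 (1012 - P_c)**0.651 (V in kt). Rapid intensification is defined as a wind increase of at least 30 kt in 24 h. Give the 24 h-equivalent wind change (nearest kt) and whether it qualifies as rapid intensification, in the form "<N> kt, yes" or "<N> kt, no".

5 kt, no

V₁: ΔP = 60, V ≈ 6.5 × 60^0.651 ≈ 93.43 kt.
V₂: ΔP = 68, V ≈ 6.5 × 68^0.651 ≈ 101.36 kt.
ΔV over 36 h = 7.93 kt → 24 h equivalent = 7.93 × 24/36 ≈ 5.29 kt.
5 kt < 30 kt ⇒ not rapid intensification.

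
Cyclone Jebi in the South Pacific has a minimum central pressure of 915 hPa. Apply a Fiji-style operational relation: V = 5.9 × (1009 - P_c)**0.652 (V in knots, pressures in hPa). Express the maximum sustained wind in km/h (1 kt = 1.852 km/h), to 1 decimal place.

211.3 km/h

ΔP = 1009 − 915 = 94 hPa.
V ≈ 5.9 × 94^0.652 = 5.9 × 19.341 ≈ 114.112 kt.
114.112 × 1.852 ≈ 211.34 km/h → 211.3 km/h.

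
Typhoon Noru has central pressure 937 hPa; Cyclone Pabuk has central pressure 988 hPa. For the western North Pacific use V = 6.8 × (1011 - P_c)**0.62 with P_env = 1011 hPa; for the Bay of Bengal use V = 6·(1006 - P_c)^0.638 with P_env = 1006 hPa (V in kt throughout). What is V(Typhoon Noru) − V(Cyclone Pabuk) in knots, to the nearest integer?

Typhoon Noru: ΔP = 74; V ≈ 6.8 × 74^0.62 ≈ 98.05 kt.
Cyclone Pabuk: ΔP = 18; V ≈ 6 × 18^0.638 ≈ 37.93 kt.
Difference ≈ 98.05 − 37.93 = 60.12 → 60 kt.

60 kt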